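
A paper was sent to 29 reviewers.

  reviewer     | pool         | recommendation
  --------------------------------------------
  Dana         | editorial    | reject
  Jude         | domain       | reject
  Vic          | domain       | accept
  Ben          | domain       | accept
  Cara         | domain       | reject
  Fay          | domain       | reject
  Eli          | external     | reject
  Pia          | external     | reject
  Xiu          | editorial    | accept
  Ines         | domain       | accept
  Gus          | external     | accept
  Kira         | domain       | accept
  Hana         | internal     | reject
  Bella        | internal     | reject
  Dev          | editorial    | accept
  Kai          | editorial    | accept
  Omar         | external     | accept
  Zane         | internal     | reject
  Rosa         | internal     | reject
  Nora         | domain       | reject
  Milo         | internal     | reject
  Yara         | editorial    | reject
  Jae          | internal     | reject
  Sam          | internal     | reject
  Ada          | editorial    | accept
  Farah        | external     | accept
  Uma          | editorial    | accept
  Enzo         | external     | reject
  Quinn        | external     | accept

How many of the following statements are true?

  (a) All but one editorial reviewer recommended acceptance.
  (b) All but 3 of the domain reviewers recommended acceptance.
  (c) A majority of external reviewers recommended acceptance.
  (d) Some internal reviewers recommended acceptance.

(a) editorial: |A| = 7, |A ∩ B| = 5; needs |A ∖ B| = 1 — false.
(b) domain: |A| = 8, |A ∩ B| = 4; needs |A ∖ B| = 3 — false.
(c) external: |A| = 7, |A ∩ B| = 4; needs |A ∩ B| > |A ∖ B| — true.
(d) internal: |A| = 7, |A ∩ B| = 0; needs A ∩ B ≠ ∅ (|A ∩ B| ≥ 1) — false.

1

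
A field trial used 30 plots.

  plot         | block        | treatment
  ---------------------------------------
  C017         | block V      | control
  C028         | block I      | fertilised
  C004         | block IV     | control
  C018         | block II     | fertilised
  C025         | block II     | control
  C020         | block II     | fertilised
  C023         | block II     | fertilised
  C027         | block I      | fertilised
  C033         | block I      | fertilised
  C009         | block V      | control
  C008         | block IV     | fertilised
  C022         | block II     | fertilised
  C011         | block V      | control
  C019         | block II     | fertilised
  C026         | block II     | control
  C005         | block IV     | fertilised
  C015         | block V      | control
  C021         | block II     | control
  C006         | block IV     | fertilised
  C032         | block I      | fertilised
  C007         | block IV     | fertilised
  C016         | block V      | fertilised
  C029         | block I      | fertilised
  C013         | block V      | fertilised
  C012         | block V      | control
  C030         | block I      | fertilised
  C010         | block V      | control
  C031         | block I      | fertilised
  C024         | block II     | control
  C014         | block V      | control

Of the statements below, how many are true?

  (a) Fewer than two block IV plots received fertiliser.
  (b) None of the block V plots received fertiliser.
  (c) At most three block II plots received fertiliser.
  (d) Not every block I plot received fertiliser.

(a) block IV: |A| = 5, |A ∩ B| = 4; needs |A ∩ B| < 2 — false.
(b) block V: |A| = 9, |A ∩ B| = 2; needs A ∩ B = ∅ (|A ∩ B| = 0) — false.
(c) block II: |A| = 9, |A ∩ B| = 5; needs |A ∩ B| ≤ 3 — false.
(d) block I: |A| = 7, |A ∩ B| = 7; needs A ⊄ B (|A ∖ B| ≥ 1) — false.

0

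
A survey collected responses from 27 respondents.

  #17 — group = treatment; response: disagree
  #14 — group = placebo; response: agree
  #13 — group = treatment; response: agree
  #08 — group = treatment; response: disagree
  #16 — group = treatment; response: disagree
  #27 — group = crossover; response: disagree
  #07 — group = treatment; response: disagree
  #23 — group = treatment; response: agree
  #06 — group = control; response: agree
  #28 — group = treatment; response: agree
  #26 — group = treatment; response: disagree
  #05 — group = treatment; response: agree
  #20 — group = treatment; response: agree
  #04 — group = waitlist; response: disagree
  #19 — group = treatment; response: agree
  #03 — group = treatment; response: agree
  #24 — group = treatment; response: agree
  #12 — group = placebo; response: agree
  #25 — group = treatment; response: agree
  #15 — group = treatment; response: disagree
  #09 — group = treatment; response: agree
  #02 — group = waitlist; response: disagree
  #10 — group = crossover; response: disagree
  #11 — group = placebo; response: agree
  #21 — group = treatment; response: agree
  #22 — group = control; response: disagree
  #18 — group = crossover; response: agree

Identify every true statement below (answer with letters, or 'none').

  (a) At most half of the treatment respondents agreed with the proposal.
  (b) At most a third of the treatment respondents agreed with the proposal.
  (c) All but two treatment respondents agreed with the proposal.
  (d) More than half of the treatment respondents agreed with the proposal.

(d)

|A| = 17, |A ∩ B| = 11, |A ∖ B| = 6.
(a) |A ∩ B| ≤ |A ∖ B|: fails.
(b) |A ∩ B| / |A| ≤ 1/3: fails.
(c) |A ∖ B| = 2: fails.
(d) |A ∩ B| > |A ∖ B|: holds.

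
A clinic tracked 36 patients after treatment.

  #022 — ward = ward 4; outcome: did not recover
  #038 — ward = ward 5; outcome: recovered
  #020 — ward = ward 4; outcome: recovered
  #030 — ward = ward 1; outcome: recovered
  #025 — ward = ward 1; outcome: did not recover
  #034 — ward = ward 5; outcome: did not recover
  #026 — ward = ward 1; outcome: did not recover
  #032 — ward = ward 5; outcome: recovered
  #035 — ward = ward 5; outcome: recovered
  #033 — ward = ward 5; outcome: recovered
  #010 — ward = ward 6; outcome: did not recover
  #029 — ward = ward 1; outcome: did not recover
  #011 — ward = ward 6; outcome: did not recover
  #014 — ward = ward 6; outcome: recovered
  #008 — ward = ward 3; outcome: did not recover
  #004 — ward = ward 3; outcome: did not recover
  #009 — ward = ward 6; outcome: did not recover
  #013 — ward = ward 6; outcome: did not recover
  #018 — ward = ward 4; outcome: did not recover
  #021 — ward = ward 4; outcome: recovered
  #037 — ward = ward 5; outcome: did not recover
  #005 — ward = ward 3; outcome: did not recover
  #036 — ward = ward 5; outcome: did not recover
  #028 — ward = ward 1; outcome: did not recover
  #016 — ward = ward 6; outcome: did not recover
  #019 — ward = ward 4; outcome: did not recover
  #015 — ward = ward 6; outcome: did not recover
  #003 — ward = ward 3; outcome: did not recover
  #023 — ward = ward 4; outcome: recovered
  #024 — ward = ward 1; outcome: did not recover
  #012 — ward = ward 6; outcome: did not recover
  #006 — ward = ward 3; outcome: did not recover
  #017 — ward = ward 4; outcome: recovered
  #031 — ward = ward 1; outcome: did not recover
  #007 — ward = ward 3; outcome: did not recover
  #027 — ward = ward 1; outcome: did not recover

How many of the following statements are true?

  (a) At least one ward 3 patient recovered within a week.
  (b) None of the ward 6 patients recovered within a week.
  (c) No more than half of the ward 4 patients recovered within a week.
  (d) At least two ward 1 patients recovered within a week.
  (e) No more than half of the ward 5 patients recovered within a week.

(a) ward 3: |A| = 6, |A ∩ B| = 0; needs A ∩ B ≠ ∅ (|A ∩ B| ≥ 1) — false.
(b) ward 6: |A| = 8, |A ∩ B| = 1; needs A ∩ B = ∅ (|A ∩ B| = 0) — false.
(c) ward 4: |A| = 7, |A ∩ B| = 4; needs |A ∩ B| ≤ |A ∖ B| — false.
(d) ward 1: |A| = 8, |A ∩ B| = 1; needs |A ∩ B| ≥ 2 — false.
(e) ward 5: |A| = 7, |A ∩ B| = 4; needs |A ∩ B| ≤ |A ∖ B| — false.

0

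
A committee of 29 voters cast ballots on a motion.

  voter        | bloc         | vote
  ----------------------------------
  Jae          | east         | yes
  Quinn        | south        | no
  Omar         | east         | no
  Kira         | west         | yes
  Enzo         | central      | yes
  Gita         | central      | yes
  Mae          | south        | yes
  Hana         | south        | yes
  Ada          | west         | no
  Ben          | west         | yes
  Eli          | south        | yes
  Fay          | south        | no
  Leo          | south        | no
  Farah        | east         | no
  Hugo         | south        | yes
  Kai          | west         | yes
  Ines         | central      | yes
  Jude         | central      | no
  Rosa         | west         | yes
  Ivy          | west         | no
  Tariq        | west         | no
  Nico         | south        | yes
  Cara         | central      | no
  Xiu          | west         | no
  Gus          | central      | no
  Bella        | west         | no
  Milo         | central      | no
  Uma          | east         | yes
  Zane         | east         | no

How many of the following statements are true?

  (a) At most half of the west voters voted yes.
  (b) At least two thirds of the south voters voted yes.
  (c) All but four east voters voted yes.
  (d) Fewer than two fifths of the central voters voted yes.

1

(a) west: |A| = 9, |A ∩ B| = 4; needs |A ∩ B| ≤ |A ∖ B| — true.
(b) south: |A| = 8, |A ∩ B| = 5; needs |A ∩ B| / |A| ≥ 2/3 — false.
(c) east: |A| = 5, |A ∩ B| = 2; needs |A ∖ B| = 4 — false.
(d) central: |A| = 7, |A ∩ B| = 3; needs |A ∩ B| / |A| < 2/5 — false.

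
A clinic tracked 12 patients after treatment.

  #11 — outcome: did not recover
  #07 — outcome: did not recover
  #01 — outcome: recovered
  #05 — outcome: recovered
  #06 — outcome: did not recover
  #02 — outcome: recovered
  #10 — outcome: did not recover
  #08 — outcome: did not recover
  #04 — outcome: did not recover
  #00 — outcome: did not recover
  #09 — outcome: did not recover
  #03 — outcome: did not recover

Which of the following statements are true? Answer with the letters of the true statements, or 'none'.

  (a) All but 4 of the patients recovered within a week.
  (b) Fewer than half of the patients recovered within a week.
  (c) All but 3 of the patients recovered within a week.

|A| = 12, |A ∩ B| = 3, |A ∖ B| = 9.
(a) |A ∖ B| = 4: fails.
(b) |A ∩ B| < |A ∖ B|: holds.
(c) |A ∖ B| = 3: fails.

(b)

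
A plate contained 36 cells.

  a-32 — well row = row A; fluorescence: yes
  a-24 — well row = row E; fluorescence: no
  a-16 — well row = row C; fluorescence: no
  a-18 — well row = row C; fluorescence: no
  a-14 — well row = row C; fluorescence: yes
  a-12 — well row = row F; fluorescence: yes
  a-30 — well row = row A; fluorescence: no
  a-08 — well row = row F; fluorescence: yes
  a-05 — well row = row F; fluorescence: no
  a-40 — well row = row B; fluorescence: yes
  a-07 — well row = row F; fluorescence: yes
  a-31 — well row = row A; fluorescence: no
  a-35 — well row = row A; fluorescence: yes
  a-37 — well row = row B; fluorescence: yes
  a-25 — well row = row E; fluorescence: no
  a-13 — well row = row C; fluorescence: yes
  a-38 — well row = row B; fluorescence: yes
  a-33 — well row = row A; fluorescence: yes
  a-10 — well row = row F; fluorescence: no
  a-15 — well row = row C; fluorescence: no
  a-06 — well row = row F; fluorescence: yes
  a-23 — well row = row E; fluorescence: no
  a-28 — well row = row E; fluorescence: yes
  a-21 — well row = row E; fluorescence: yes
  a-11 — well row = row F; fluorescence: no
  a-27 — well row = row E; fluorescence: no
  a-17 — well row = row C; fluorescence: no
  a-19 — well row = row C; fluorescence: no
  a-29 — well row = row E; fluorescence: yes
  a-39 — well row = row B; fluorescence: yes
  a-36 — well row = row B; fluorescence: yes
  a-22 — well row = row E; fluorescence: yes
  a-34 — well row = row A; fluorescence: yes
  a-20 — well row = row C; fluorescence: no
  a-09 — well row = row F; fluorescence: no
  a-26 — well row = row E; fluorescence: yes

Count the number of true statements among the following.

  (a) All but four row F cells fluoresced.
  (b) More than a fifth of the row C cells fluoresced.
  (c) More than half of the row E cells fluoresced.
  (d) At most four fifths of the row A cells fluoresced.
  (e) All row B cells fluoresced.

5

(a) row F: |A| = 8, |A ∩ B| = 4; needs |A ∖ B| = 4 — true.
(b) row C: |A| = 8, |A ∩ B| = 2; needs |A ∩ B| / |A| > 1/5 — true.
(c) row E: |A| = 9, |A ∩ B| = 5; needs |A ∩ B| > |A ∖ B| — true.
(d) row A: |A| = 6, |A ∩ B| = 4; needs |A ∩ B| / |A| ≤ 4/5 — true.
(e) row B: |A| = 5, |A ∩ B| = 5; needs A ⊆ B, i.e. every element of A is in B (|A ∖ B| = 0) — true.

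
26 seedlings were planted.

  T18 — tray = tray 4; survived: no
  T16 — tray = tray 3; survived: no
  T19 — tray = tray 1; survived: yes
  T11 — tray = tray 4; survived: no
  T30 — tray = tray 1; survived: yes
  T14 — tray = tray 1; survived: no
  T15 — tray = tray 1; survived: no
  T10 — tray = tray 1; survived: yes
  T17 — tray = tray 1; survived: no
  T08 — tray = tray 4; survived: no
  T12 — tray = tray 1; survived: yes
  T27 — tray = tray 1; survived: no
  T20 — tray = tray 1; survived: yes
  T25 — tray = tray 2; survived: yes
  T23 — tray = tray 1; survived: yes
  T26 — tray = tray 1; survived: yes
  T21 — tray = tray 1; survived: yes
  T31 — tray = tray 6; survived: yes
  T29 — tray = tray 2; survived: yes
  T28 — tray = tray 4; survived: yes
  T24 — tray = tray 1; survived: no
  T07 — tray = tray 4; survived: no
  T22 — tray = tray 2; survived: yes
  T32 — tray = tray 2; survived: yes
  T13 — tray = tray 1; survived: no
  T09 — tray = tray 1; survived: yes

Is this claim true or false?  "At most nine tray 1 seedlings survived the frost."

Truth condition: |A ∩ B| ≤ 9.
|A| = 15, |A ∩ B| = 9, |A ∖ B| = 6.
|A ∩ B| = 9, so the statement is true.

True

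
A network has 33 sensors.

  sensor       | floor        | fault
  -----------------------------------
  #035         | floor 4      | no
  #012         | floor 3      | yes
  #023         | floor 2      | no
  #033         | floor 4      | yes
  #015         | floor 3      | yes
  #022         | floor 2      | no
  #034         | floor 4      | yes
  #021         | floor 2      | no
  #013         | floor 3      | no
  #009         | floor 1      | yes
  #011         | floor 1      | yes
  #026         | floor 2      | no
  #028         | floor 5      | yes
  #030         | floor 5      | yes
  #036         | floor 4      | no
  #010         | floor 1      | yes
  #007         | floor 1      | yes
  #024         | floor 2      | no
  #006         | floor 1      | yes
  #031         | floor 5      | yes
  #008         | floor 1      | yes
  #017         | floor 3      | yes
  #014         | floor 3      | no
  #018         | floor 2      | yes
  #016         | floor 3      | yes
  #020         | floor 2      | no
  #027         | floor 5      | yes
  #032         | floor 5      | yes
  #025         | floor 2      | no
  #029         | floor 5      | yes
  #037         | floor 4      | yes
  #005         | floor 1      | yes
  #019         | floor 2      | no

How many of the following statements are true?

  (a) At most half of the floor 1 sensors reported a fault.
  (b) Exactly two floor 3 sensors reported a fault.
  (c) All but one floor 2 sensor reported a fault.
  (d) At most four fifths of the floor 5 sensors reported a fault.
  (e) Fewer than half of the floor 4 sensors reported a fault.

(a) floor 1: |A| = 7, |A ∩ B| = 7; needs |A ∩ B| ≤ |A ∖ B| — false.
(b) floor 3: |A| = 6, |A ∩ B| = 4; needs |A ∩ B| = 2 — false.
(c) floor 2: |A| = 9, |A ∩ B| = 1; needs |A ∖ B| = 1 — false.
(d) floor 5: |A| = 6, |A ∩ B| = 6; needs |A ∩ B| / |A| ≤ 4/5 — false.
(e) floor 4: |A| = 5, |A ∩ B| = 3; needs |A ∩ B| < |A ∖ B| — false.

0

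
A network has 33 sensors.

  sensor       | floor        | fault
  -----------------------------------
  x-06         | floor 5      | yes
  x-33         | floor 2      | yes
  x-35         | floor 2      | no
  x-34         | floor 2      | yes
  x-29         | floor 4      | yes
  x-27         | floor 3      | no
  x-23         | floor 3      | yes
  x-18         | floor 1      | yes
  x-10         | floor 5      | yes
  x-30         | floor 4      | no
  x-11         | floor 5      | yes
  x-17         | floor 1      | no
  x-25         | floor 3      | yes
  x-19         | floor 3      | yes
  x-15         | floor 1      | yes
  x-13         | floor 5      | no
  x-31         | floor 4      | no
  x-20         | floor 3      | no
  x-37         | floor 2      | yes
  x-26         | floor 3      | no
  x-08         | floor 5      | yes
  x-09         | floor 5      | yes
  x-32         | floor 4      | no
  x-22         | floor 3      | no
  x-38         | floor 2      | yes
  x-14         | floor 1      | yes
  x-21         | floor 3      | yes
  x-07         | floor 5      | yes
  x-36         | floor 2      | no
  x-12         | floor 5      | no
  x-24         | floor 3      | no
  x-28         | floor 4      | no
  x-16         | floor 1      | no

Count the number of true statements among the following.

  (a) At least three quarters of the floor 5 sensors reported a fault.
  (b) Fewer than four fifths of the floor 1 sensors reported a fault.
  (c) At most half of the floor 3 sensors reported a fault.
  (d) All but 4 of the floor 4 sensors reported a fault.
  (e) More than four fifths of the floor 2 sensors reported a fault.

(a) floor 5: |A| = 8, |A ∩ B| = 6; needs |A ∩ B| / |A| ≥ 3/4 — true.
(b) floor 1: |A| = 5, |A ∩ B| = 3; needs |A ∩ B| / |A| < 4/5 — true.
(c) floor 3: |A| = 9, |A ∩ B| = 4; needs |A ∩ B| ≤ |A ∖ B| — true.
(d) floor 4: |A| = 5, |A ∩ B| = 1; needs |A ∖ B| = 4 — true.
(e) floor 2: |A| = 6, |A ∩ B| = 4; needs |A ∩ B| / |A| > 4/5 — false.

4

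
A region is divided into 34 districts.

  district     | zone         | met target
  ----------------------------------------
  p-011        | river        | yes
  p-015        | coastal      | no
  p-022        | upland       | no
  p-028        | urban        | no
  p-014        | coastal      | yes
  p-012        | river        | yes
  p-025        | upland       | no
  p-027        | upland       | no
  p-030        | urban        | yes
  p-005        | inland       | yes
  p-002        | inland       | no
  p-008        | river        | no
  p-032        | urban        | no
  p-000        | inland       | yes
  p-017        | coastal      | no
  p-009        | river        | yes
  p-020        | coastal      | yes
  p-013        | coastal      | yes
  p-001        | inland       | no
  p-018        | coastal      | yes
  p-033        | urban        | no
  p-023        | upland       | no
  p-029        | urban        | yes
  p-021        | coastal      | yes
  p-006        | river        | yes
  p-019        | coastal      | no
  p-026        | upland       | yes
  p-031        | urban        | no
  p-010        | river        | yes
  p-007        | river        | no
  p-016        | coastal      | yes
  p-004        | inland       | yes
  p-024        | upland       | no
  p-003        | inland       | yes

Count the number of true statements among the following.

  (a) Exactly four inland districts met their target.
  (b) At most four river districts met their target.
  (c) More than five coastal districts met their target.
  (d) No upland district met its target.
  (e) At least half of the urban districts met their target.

(a) inland: |A| = 6, |A ∩ B| = 4; needs |A ∩ B| = 4 — true.
(b) river: |A| = 7, |A ∩ B| = 5; needs |A ∩ B| ≤ 4 — false.
(c) coastal: |A| = 9, |A ∩ B| = 6; needs |A ∩ B| > 5 — true.
(d) upland: |A| = 6, |A ∩ B| = 1; needs A ∩ B = ∅ (|A ∩ B| = 0) — false.
(e) urban: |A| = 6, |A ∩ B| = 2; needs |A ∩ B| ≥ |A ∖ B| — false.

2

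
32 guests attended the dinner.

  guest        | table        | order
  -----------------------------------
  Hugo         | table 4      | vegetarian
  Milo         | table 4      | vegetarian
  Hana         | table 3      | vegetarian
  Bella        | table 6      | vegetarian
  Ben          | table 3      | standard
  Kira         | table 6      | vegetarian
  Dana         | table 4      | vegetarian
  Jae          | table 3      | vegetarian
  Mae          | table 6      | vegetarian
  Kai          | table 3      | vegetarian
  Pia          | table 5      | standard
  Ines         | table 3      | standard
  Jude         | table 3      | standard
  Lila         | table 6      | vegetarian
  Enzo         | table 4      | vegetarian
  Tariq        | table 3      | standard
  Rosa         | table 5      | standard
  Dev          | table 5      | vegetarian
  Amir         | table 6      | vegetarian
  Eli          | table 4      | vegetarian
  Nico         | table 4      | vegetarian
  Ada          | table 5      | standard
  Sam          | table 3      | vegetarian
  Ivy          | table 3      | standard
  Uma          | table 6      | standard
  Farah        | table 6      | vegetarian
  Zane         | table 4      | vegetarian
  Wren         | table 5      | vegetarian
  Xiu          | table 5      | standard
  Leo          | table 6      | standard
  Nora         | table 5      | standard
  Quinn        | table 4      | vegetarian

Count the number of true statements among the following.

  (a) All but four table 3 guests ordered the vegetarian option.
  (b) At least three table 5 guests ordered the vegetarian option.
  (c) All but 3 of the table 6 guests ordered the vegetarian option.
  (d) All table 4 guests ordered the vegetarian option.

1

(a) table 3: |A| = 9, |A ∩ B| = 4; needs |A ∖ B| = 4 — false.
(b) table 5: |A| = 7, |A ∩ B| = 2; needs |A ∩ B| ≥ 3 — false.
(c) table 6: |A| = 8, |A ∩ B| = 6; needs |A ∖ B| = 3 — false.
(d) table 4: |A| = 8, |A ∩ B| = 8; needs A ⊆ B, i.e. every element of A is in B (|A ∖ B| = 0) — true.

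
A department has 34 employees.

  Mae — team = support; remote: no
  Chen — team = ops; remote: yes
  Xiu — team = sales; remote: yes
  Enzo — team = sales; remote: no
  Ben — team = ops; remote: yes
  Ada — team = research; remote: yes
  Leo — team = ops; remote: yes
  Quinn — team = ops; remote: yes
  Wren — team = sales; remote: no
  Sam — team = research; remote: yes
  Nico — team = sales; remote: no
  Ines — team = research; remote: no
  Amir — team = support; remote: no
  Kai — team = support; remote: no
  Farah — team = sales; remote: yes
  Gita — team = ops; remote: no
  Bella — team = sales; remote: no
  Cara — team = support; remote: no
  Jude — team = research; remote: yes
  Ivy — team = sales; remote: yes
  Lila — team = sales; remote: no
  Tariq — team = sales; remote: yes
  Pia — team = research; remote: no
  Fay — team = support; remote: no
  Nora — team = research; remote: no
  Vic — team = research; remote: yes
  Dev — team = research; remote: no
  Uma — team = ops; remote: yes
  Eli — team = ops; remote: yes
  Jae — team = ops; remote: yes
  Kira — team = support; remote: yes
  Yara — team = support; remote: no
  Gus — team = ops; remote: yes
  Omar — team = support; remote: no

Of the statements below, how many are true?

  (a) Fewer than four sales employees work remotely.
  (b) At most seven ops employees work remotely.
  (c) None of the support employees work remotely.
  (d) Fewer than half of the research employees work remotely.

0

(a) sales: |A| = 9, |A ∩ B| = 4; needs |A ∩ B| < 4 — false.
(b) ops: |A| = 9, |A ∩ B| = 8; needs |A ∩ B| ≤ 7 — false.
(c) support: |A| = 8, |A ∩ B| = 1; needs A ∩ B = ∅ (|A ∩ B| = 0) — false.
(d) research: |A| = 8, |A ∩ B| = 4; needs |A ∩ B| < |A ∖ B| — false.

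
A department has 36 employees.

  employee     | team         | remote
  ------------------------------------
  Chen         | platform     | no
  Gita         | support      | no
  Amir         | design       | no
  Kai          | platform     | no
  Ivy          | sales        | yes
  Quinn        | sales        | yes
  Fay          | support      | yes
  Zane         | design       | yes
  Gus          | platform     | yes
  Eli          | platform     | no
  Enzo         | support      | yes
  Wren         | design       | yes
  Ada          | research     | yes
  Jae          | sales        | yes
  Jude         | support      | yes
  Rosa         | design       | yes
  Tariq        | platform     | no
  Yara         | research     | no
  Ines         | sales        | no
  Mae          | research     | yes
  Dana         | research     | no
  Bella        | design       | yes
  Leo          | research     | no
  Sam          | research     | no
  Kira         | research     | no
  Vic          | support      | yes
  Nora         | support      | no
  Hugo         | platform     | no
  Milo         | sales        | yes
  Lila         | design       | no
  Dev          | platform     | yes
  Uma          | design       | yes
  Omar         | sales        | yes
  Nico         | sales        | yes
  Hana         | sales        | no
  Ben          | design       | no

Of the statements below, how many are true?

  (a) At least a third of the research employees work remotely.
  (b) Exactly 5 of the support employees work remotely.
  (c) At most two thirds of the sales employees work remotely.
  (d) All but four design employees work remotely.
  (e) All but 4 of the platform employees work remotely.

0

(a) research: |A| = 7, |A ∩ B| = 2; needs |A ∩ B| / |A| ≥ 1/3 — false.
(b) support: |A| = 6, |A ∩ B| = 4; needs |A ∩ B| = 5 — false.
(c) sales: |A| = 8, |A ∩ B| = 6; needs |A ∩ B| / |A| ≤ 2/3 — false.
(d) design: |A| = 8, |A ∩ B| = 5; needs |A ∖ B| = 4 — false.
(e) platform: |A| = 7, |A ∩ B| = 2; needs |A ∖ B| = 4 — false.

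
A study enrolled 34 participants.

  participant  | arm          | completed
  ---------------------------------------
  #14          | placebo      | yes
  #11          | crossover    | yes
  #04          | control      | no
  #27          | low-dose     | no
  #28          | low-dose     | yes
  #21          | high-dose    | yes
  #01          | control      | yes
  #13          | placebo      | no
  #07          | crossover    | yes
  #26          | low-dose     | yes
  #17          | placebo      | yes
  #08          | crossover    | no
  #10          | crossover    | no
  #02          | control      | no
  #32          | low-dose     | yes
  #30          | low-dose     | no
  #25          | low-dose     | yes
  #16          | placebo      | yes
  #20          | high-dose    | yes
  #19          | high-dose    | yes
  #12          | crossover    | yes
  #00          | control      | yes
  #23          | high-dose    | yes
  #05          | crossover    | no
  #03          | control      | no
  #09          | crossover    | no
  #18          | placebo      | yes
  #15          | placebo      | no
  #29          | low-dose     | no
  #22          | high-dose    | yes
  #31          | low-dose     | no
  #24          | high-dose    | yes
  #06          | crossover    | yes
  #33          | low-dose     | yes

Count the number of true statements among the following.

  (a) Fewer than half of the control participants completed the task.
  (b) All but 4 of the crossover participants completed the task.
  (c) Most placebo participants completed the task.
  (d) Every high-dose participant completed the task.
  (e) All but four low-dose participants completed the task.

(a) control: |A| = 5, |A ∩ B| = 2; needs |A ∩ B| < |A ∖ B| — true.
(b) crossover: |A| = 8, |A ∩ B| = 4; needs |A ∖ B| = 4 — true.
(c) placebo: |A| = 6, |A ∩ B| = 4; needs |A ∩ B| > |A ∖ B| — true.
(d) high-dose: |A| = 6, |A ∩ B| = 6; needs A ⊆ B, i.e. every element of A is in B (|A ∖ B| = 0) — true.
(e) low-dose: |A| = 9, |A ∩ B| = 5; needs |A ∖ B| = 4 — true.

5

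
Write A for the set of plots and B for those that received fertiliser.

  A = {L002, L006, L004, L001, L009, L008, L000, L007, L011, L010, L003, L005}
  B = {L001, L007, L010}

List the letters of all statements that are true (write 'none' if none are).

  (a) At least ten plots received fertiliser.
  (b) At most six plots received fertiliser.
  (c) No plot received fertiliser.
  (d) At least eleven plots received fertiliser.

|A| = 12, |A ∩ B| = 3, |A ∖ B| = 9.
(a) |A ∩ B| ≥ 10: fails.
(b) |A ∩ B| ≤ 6: holds.
(c) A ∩ B = ∅ (|A ∩ B| = 0): fails.
(d) |A ∩ B| ≥ 11: fails.

(b)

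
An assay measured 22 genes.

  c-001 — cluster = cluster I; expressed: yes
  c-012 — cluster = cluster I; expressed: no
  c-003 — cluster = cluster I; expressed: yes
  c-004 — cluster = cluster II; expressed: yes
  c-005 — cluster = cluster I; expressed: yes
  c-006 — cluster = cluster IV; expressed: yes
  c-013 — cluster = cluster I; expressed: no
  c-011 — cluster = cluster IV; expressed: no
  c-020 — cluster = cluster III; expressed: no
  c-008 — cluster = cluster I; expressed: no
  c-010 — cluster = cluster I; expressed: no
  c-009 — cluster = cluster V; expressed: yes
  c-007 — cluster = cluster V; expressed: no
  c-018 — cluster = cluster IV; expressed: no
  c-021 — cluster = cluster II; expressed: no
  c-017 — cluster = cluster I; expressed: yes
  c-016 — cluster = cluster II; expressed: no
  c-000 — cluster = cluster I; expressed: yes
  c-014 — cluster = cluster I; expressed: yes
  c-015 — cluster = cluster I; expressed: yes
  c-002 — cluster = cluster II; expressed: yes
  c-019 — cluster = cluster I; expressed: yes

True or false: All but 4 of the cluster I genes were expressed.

The determiner here denotes the relation: |A ∖ B| = 4.
A (the restrictor) = {c-001, c-012, c-003, c-005, c-013, c-008, c-010, c-017, c-000, c-014, c-015, c-019}, |A| = 12.
A ∖ B = {c-012, c-013, c-008, c-010}, so |A ∖ B| = 4.
|A ∖ B| = 4, so the statement is true.

True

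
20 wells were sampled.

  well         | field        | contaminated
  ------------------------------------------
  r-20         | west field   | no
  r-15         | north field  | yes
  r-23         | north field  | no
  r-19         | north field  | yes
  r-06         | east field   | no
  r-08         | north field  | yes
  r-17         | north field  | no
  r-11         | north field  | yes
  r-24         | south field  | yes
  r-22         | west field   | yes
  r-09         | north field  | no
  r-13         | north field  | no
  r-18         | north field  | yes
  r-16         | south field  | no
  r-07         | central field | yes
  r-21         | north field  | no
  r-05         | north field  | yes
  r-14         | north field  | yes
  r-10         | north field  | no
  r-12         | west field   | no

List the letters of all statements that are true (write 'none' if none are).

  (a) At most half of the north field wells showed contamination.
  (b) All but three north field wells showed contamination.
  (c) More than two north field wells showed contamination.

|A| = 13, |A ∩ B| = 7, |A ∖ B| = 6.
(a) |A ∩ B| ≤ |A ∖ B|: fails.
(b) |A ∖ B| = 3: fails.
(c) |A ∩ B| > 2: holds.

(c)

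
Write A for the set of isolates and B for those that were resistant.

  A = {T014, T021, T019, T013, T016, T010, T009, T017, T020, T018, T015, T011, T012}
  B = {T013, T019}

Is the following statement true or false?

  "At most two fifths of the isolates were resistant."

True

'At most two fifths of the isolates were resistant' holds iff |A ∩ B| / |A| ≤ 2/5.
A (the restrictor) = {T014, T021, T019, T013, T016, T010, T009, T017, T020, T018, T015, T011, T012}, |A| = 13.
A ∩ B = {T019, T013}, so |A ∩ B| = 2.
A ∖ B = {T014, T021, T016, T010, T009, T017, T020, T018, T015, T011, T012}, so |A ∖ B| = 11.
|A ∩ B|/|A| = 2/13, so the statement is true.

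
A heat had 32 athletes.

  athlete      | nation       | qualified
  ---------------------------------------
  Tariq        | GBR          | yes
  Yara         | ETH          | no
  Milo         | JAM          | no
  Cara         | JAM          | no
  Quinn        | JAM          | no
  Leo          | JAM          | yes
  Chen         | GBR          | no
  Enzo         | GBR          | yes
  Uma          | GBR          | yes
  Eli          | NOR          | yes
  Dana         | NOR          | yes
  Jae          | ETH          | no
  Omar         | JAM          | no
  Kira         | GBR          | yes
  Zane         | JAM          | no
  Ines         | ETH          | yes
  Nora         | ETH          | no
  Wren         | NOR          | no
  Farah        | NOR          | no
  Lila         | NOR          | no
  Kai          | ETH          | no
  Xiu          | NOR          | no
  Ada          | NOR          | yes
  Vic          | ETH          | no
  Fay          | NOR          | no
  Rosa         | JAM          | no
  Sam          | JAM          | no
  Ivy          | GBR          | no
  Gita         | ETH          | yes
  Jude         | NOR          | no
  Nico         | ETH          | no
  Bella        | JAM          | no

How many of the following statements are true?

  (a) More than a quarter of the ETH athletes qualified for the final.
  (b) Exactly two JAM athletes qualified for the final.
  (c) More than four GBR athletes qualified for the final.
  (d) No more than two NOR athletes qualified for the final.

0

(a) ETH: |A| = 8, |A ∩ B| = 2; needs |A ∩ B| / |A| > 1/4 — false.
(b) JAM: |A| = 9, |A ∩ B| = 1; needs |A ∩ B| = 2 — false.
(c) GBR: |A| = 6, |A ∩ B| = 4; needs |A ∩ B| > 4 — false.
(d) NOR: |A| = 9, |A ∩ B| = 3; needs |A ∩ B| ≤ 2 — false.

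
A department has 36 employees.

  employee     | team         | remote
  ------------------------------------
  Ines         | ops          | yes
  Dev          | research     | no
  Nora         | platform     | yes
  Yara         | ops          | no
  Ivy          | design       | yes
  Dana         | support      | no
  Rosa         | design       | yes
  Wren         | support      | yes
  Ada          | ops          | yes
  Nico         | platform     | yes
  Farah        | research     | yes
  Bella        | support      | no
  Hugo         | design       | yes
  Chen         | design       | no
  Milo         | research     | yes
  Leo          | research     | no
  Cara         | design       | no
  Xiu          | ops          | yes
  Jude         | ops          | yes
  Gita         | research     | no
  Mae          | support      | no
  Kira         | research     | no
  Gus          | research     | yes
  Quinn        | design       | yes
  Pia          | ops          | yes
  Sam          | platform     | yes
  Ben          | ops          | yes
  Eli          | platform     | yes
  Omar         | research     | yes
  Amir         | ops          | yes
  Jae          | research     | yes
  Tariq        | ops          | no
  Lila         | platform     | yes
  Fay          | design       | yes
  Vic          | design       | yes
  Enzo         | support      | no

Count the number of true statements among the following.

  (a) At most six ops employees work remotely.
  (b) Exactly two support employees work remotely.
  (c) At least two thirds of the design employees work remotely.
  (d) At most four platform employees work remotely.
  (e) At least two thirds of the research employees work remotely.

(a) ops: |A| = 9, |A ∩ B| = 7; needs |A ∩ B| ≤ 6 — false.
(b) support: |A| = 5, |A ∩ B| = 1; needs |A ∩ B| = 2 — false.
(c) design: |A| = 8, |A ∩ B| = 6; needs |A ∩ B| / |A| ≥ 2/3 — true.
(d) platform: |A| = 5, |A ∩ B| = 5; needs |A ∩ B| ≤ 4 — false.
(e) research: |A| = 9, |A ∩ B| = 5; needs |A ∩ B| / |A| ≥ 2/3 — false.

1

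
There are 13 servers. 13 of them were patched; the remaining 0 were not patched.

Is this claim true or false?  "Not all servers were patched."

The determiner here denotes the relation: A ⊄ B (|A ∖ B| ≥ 1).
|A| = 13, |A ∩ B| = 13, |A ∖ B| = 0.
So the statement is false.

False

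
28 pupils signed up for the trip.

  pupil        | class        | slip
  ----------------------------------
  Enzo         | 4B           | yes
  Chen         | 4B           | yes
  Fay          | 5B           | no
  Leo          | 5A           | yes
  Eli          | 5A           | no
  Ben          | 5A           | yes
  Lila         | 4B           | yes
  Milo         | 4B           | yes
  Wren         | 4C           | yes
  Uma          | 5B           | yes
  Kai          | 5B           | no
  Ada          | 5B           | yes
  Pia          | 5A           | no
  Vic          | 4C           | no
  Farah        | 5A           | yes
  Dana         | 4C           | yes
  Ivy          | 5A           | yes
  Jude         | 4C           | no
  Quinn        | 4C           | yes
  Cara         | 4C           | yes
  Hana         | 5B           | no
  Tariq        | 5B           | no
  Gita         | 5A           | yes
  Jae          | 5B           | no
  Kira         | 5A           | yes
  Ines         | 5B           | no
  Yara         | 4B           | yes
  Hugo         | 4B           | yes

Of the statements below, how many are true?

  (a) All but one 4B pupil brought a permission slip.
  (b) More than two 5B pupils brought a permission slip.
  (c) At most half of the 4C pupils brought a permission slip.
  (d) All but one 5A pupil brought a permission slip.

(a) 4B: |A| = 6, |A ∩ B| = 6; needs |A ∖ B| = 1 — false.
(b) 5B: |A| = 8, |A ∩ B| = 2; needs |A ∩ B| > 2 — false.
(c) 4C: |A| = 6, |A ∩ B| = 4; needs |A ∩ B| ≤ |A ∖ B| — false.
(d) 5A: |A| = 8, |A ∩ B| = 6; needs |A ∖ B| = 1 — false.

0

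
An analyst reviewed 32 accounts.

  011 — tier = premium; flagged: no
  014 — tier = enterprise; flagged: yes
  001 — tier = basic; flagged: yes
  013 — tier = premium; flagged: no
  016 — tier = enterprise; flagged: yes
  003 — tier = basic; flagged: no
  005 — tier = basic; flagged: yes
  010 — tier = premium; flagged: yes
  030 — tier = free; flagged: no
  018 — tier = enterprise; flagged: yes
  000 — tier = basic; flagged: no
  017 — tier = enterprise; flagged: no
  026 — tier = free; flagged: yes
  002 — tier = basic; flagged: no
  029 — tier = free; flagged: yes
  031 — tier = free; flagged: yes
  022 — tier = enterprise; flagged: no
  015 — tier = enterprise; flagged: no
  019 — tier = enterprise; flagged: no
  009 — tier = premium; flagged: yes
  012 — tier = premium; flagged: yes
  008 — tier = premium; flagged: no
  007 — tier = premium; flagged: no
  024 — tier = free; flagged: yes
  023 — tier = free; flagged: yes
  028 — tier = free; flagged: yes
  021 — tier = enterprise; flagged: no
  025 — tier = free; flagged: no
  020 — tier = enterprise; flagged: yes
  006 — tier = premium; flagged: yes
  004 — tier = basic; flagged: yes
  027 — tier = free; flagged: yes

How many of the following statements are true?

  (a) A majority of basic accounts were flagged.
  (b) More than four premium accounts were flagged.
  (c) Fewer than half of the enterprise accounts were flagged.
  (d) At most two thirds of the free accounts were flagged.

(a) basic: |A| = 6, |A ∩ B| = 3; needs |A ∩ B| > |A ∖ B| — false.
(b) premium: |A| = 8, |A ∩ B| = 4; needs |A ∩ B| > 4 — false.
(c) enterprise: |A| = 9, |A ∩ B| = 4; needs |A ∩ B| < |A ∖ B| — true.
(d) free: |A| = 9, |A ∩ B| = 7; needs |A ∩ B| / |A| ≤ 2/3 — false.

1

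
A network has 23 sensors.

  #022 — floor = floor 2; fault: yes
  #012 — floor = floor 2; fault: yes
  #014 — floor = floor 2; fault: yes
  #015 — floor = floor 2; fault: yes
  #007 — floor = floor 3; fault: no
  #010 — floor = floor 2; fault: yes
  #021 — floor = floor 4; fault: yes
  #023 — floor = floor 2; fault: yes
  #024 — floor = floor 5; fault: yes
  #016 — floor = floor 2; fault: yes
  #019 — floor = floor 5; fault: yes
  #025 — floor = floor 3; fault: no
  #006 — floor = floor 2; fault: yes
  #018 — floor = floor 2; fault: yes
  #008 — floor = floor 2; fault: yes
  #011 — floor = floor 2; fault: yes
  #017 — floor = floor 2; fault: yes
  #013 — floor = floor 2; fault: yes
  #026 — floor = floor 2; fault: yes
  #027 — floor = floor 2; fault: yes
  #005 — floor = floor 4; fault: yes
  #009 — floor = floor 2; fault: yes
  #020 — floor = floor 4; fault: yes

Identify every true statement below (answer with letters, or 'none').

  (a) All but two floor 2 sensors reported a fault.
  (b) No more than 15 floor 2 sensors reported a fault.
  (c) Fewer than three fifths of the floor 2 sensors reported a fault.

|A| = 16, |A ∩ B| = 16, |A ∖ B| = 0.
(a) |A ∖ B| = 2: fails.
(b) |A ∩ B| ≤ 15: fails.
(c) |A ∩ B| / |A| < 3/5: fails.

none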